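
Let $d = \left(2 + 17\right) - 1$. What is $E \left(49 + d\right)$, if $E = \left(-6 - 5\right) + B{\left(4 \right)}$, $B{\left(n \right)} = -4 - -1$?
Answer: $-938$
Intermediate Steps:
$B{\left(n \right)} = -3$ ($B{\left(n \right)} = -4 + 1 = -3$)
$d = 18$ ($d = 19 - 1 = 18$)
$E = -14$ ($E = \left(-6 - 5\right) - 3 = -11 - 3 = -14$)
$E \left(49 + d\right) = - 14 \left(49 + 18\right) = \left(-14\right) 67 = -938$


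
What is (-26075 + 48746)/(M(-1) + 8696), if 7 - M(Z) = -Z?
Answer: 99/38 ≈ 2.6053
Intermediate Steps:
M(Z) = 7 + Z (M(Z) = 7 - (-1)*Z = 7 + Z)
(-26075 + 48746)/(M(-1) + 8696) = (-26075 + 48746)/((7 - 1) + 8696) = 22671/(6 + 8696) = 22671/8702 = 22671*(1/8702) = 99/38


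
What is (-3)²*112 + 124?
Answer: 1132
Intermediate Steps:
(-3)²*112 + 124 = 9*112 + 124 = 1008 + 124 = 1132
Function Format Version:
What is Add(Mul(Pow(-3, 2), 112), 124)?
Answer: 1132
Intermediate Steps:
Add(Mul(Pow(-3, 2), 112), 124) = Add(Mul(9, 112), 124) = Add(1008, 124) = 1132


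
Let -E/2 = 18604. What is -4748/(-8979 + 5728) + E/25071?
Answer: -1926100/81505821 ≈ -0.023631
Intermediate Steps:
E = -37208 (E = -2*18604 = -37208)
-4748/(-8979 + 5728) + E/25071 = -4748/(-8979 + 5728) - 37208/25071 = -4748/(-3251) - 37208*1/25071 = -4748*(-1/3251) - 37208/25071 = 4748/3251 - 37208/25071 = -1926100/81505821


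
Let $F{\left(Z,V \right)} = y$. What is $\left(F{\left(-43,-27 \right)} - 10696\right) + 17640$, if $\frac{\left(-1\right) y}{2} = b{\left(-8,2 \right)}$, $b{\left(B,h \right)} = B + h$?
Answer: $6956$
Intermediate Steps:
$y = 12$ ($y = - 2 \left(-8 + 2\right) = \left(-2\right) \left(-6\right) = 12$)
$F{\left(Z,V \right)} = 12$
$\left(F{\left(-43,-27 \right)} - 10696\right) + 17640 = \left(12 - 10696\right) + 17640 = -10684 + 17640 = 6956$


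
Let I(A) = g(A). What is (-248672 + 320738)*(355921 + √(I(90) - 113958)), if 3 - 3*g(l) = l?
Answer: 25649802786 + 72066*I*√113987 ≈ 2.565e+10 + 2.4331e+7*I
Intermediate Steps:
g(l) = 1 - l/3
I(A) = 1 - A/3
(-248672 + 320738)*(355921 + √(I(90) - 113958)) = (-248672 + 320738)*(355921 + √((1 - ⅓*90) - 113958)) = 72066*(355921 + √((1 - 30) - 113958)) = 72066*(355921 + √(-29 - 113958)) = 72066*(355921 + √(-113987)) = 72066*(355921 + I*√113987) = 25649802786 + 72066*I*√113987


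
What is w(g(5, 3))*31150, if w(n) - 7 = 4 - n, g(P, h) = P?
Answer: 186900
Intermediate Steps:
w(n) = 11 - n (w(n) = 7 + (4 - n) = 11 - n)
w(g(5, 3))*31150 = (11 - 1*5)*31150 = (11 - 5)*31150 = 6*31150 = 186900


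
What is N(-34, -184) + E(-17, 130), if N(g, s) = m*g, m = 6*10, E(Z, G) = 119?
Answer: -1921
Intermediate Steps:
m = 60
N(g, s) = 60*g
N(-34, -184) + E(-17, 130) = 60*(-34) + 119 = -2040 + 119 = -1921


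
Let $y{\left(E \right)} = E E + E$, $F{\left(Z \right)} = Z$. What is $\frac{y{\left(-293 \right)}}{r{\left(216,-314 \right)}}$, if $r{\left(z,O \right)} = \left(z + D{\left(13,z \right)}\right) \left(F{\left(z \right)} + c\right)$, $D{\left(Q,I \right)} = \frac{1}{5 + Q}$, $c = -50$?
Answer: $\frac{770004}{322787} \approx 2.3855$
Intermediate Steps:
$y{\left(E \right)} = E + E^{2}$ ($y{\left(E \right)} = E^{2} + E = E + E^{2}$)
$r{\left(z,O \right)} = \left(-50 + z\right) \left(\frac{1}{18} + z\right)$ ($r{\left(z,O \right)} = \left(z + \frac{1}{5 + 13}\right) \left(z - 50\right) = \left(z + \frac{1}{18}\right) \left(-50 + z\right) = \left(\frac{1}{18} + z\right) \left(-50 + z\right) = \left(-50 + z\right) \left(\frac{1}{18} + z\right)$)
$\frac{y{\left(-293 \right)}}{r{\left(216,-314 \right)}} = \frac{\left(-293\right) \left(1 - 293\right)}{- \frac{25}{9} + 216^{2} - 10788} = \frac{\left(-293\right) \left(-292\right)}{- \frac{25}{9} + 46656 - 10788} = \frac{85556}{\frac{322787}{9}} = 85556 \cdot \frac{9}{322787} = \frac{770004}{322787}$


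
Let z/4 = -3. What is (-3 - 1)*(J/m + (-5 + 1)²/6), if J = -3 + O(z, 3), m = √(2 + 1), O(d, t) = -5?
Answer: -32/3 + 32*√3/3 ≈ 7.8085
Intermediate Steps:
z = -12 (z = 4*(-3) = -12)
m = √3 ≈ 1.7320
J = -8 (J = -3 - 5 = -8)
(-3 - 1)*(J/m + (-5 + 1)²/6) = (-3 - 1)*(-8*√3/3 + (-5 + 1)²/6) = -4*(-8*√3/3 + (-4)²*(⅙)) = -4*(-8*√3/3 + 16*(⅙)) = -4*(-8*√3/3 + 8/3) = -4*(8/3 - 8*√3/3) = -32/3 + 32*√3/3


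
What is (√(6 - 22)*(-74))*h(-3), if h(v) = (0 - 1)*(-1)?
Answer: -296*I ≈ -296.0*I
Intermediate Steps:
h(v) = 1 (h(v) = -1*(-1) = 1)
(√(6 - 22)*(-74))*h(-3) = (√(6 - 22)*(-74))*1 = (√(-16)*(-74))*1 = ((4*I)*(-74))*1 = -296*I*1 = -296*I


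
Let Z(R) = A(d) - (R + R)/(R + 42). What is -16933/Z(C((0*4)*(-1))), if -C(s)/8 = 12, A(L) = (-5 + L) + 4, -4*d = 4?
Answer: 152397/50 ≈ 3047.9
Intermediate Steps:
d = -1 (d = -¼*4 = -1)
A(L) = -1 + L
C(s) = -96 (C(s) = -8*12 = -96)
Z(R) = -2 - 2*R/(42 + R) (Z(R) = (-1 - 1) - (R + R)/(R + 42) = -2 - 2*R/(42 + R))
-16933/Z(C((0*4)*(-1))) = -16933*(42 - 96)/(4*(-21 - 1*(-96))) = -16933*(-27/(2*(-21 + 96))) = -16933/(4*(-1/54)*75) = -16933/(-50/9) = -16933*(-9/50) = 152397/50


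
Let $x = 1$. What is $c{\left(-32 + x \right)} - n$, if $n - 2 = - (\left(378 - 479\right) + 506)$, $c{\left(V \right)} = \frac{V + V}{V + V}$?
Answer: $404$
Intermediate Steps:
$c{\left(V \right)} = 1$ ($c{\left(V \right)} = \frac{2 V}{2 V} = 2 V \frac{1}{2 V} = 1$)
$n = -403$ ($n = 2 - \left(\left(378 - 479\right) + 506\right) = 2 - \left(-101 + 506\right) = 2 - 405 = -403$)
$c{\left(-32 + x \right)} - n = 1 - -403 = 1 + 403 = 404$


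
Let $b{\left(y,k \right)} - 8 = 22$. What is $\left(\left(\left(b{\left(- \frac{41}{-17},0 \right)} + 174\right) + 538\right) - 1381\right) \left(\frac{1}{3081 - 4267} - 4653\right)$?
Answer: $\frac{3526295301}{1186} \approx 2.9733 \cdot 10^{6}$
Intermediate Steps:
$b{\left(y,k \right)} = 30$ ($b{\left(y,k \right)} = 8 + 22 = 30$)
$\left(\left(\left(b{\left(- \frac{41}{-17},0 \right)} + 174\right) + 538\right) - 1381\right) \left(\frac{1}{3081 - 4267} - 4653\right) = \left(\left(\left(30 + 174\right) + 538\right) - 1381\right) \left(\frac{1}{3081 - 4267} - 4653\right) = \left(\left(204 + 538\right) - 1381\right) \left(\frac{1}{-1186} - 4653\right) = \left(742 - 1381\right) \left(- \frac{1}{1186} - 4653\right) = \left(-639\right) \left(- \frac{5518459}{1186}\right) = \frac{3526295301}{1186}$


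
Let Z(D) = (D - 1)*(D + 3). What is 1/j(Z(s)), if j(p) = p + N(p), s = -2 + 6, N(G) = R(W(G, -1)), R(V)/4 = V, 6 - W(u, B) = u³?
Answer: -1/36999 ≈ -2.7028e-5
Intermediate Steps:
W(u, B) = 6 - u³
R(V) = 4*V
N(G) = 24 - 4*G³ (N(G) = 4*(6 - G³) = 24 - 4*G³)
s = 4
Z(D) = (-1 + D)*(3 + D)
j(p) = 24 + p - 4*p³ (j(p) = p + (24 - 4*p³) = 24 + p - 4*p³)
1/j(Z(s)) = 1/(24 + (-3 + 4² + 2*4) - 4*(-3 + 4² + 2*4)³) = 1/(24 + (-3 + 16 + 8) - 4*(-3 + 16 + 8)³) = 1/(24 + 21 - 4*21³) = 1/(24 + 21 - 4*9261) = 1/(24 + 21 - 37044) = 1/(-36999) = -1/36999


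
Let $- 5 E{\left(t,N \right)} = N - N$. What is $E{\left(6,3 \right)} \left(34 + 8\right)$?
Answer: $0$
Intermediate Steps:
$E{\left(t,N \right)} = 0$ ($E{\left(t,N \right)} = - \frac{N - N}{5} = \left(- \frac{1}{5}\right) 0 = 0$)
$E{\left(6,3 \right)} \left(34 + 8\right) = 0 \left(34 + 8\right) = 0 \cdot 42 = 0$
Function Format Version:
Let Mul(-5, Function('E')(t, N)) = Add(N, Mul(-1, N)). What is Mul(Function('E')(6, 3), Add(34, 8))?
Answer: 0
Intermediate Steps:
Function('E')(t, N) = 0 (Function('E')(t, N) = Mul(Rational(-1, 5), Add(N, Mul(-1, N))) = Mul(Rational(-1, 5), 0) = 0)
Mul(Function('E')(6, 3), Add(34, 8)) = Mul(0, Add(34, 8)) = Mul(0, 42) = 0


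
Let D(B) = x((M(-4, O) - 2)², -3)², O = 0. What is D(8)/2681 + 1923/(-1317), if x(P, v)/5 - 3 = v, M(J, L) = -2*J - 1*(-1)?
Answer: -641/439 ≈ -1.4601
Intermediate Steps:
M(J, L) = 1 - 2*J (M(J, L) = -2*J + 1 = 1 - 2*J)
x(P, v) = 15 + 5*v
D(B) = 0 (D(B) = (15 + 5*(-3))² = (15 - 15)² = 0² = 0)
D(8)/2681 + 1923/(-1317) = 0/2681 + 1923/(-1317) = 0*(1/2681) + 1923*(-1/1317) = 0 - 641/439 = -641/439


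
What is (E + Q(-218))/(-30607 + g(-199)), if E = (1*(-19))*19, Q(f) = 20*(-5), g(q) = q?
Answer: 461/30806 ≈ 0.014965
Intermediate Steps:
Q(f) = -100
E = -361 (E = -19*19 = -361)
(E + Q(-218))/(-30607 + g(-199)) = (-361 - 100)/(-30607 - 199) = -461/(-30806) = -461*(-1/30806) = 461/30806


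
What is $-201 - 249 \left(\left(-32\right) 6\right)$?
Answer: $47607$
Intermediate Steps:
$-201 - 249 \left(\left(-32\right) 6\right) = -201 - -47808 = -201 + 47808 = 47607$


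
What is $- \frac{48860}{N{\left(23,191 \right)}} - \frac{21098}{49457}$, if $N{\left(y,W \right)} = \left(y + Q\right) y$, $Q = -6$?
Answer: $- \frac{17698674}{141151} \approx -125.39$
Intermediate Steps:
$N{\left(y,W \right)} = y \left(-6 + y\right)$ ($N{\left(y,W \right)} = \left(y - 6\right) y = \left(-6 + y\right) y = y \left(-6 + y\right)$)
$- \frac{48860}{N{\left(23,191 \right)}} - \frac{21098}{49457} = - \frac{48860}{23 \left(-6 + 23\right)} - \frac{21098}{49457} = - \frac{48860}{23 \cdot 17} - \frac{154}{361} = - \frac{48860}{391} - \frac{154}{361} = - \frac{17698674}{141151}$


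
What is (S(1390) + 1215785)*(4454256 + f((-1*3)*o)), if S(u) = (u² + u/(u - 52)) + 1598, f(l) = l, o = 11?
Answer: 3128356446421102/223 ≈ 1.4029e+13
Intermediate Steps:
S(u) = 1598 + u² + u/(-52 + u) (S(u) = (u² + u/(-52 + u)) + 1598 = 1598 + u² + u/(-52 + u))
(S(1390) + 1215785)*(4454256 + f((-1*3)*o)) = ((-83096 + 1390³ - 52*1390² + 1599*1390)/(-52 + 1390) + 1215785)*(4454256 - 1*3*11) = ((-83096 + 2685619000 - 52*1932100 + 2222610)/1338 + 1215785)*(4454256 - 3*11) = ((-83096 + 2685619000 - 100469200 + 2222610)/1338 + 1215785)*(4454256 - 33) = ((1/1338)*2587289314 + 1215785)*4454223 = (1293644657/669 + 1215785)*4454223 = (2107004822/669)*4454223 = 3128356446421102/223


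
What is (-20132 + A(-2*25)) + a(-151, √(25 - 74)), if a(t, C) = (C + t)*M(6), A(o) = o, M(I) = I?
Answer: -21088 + 42*I ≈ -21088.0 + 42.0*I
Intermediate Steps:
a(t, C) = 6*C + 6*t (a(t, C) = (C + t)*6 = 6*C + 6*t)
(-20132 + A(-2*25)) + a(-151, √(25 - 74)) = (-20132 - 2*25) + (6*√(25 - 74) + 6*(-151)) = (-20132 - 50) + (6*√(-49) - 906) = -20182 + (6*(7*I) - 906) = -20182 + (42*I - 906) = -20182 + (-906 + 42*I) = -21088 + 42*I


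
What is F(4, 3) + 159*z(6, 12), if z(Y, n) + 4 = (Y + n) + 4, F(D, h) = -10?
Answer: 2852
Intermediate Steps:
z(Y, n) = Y + n (z(Y, n) = -4 + ((Y + n) + 4) = -4 + (4 + Y + n) = Y + n)
F(4, 3) + 159*z(6, 12) = -10 + 159*(6 + 12) = -10 + 159*18 = -10 + 2862 = 2852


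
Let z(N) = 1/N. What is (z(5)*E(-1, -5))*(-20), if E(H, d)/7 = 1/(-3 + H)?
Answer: 7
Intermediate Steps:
E(H, d) = 7/(-3 + H)
(z(5)*E(-1, -5))*(-20) = ((7/(-3 - 1))/5)*(-20) = ((7/(-4))/5)*(-20) = ((7*(-1/4))/5)*(-20) = ((1/5)*(-7/4))*(-20) = -7/20*(-20) = 7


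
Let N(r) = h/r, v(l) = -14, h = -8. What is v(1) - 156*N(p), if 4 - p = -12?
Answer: 64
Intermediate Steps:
p = 16 (p = 4 - 1*(-12) = 4 + 12 = 16)
N(r) = -8/r
v(1) - 156*N(p) = -14 - (-1248)/16 = -14 - 156*(-½) = -14 + 78 = 64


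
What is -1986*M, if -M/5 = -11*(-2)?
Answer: 218460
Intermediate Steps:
M = -110 (M = -(-55)*(-2) = -5*22 = -110)
-1986*M = -1986*(-110) = 218460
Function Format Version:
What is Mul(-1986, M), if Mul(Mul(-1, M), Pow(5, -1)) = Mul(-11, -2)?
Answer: 218460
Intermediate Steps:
M = -110 (M = Mul(-5, Mul(-11, -2)) = Mul(-5, 22) = -110)
Mul(-1986, M) = Mul(-1986, -110) = 218460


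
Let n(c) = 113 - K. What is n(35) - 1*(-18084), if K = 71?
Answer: 18126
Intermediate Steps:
n(c) = 42 (n(c) = 113 - 1*71 = 113 - 71 = 42)
n(35) - 1*(-18084) = 42 - 1*(-18084) = 42 + 18084 = 18126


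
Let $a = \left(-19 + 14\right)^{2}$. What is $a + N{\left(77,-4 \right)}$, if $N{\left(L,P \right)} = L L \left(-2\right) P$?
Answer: $47457$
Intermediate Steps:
$a = 25$ ($a = \left(-5\right)^{2} = 25$)
$N{\left(L,P \right)} = - 2 P L^{2}$ ($N{\left(L,P \right)} = L^{2} \left(-2\right) P = - 2 L^{2} P = - 2 P L^{2}$)
$a + N{\left(77,-4 \right)} = 25 - - 8 \cdot 77^{2} = 25 - \left(-8\right) 5929 = 25 + 47432 = 47457$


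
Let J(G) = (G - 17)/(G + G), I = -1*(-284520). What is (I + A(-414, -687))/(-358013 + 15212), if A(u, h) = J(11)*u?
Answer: -1043654/1256937 ≈ -0.83032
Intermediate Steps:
I = 284520
J(G) = (-17 + G)/(2*G) (J(G) = (-17 + G)/((2*G)) = (-17 + G)*(1/(2*G)) = (-17 + G)/(2*G))
A(u, h) = -3*u/11 (A(u, h) = ((½)*(-17 + 11)/11)*u = ((½)*(1/11)*(-6))*u = -3*u/11)
(I + A(-414, -687))/(-358013 + 15212) = (284520 - 3/11*(-414))/(-358013 + 15212) = (284520 + 1242/11)/(-342801) = (3130962/11)*(-1/342801) = -1043654/1256937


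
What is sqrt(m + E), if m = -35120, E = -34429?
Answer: I*sqrt(69549) ≈ 263.72*I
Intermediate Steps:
sqrt(m + E) = sqrt(-35120 - 34429) = sqrt(-69549) = I*sqrt(69549)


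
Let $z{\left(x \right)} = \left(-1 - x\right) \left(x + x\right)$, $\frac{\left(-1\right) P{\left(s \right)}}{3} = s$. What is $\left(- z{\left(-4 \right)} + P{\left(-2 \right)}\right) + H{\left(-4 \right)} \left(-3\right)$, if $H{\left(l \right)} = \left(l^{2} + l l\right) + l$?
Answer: $-54$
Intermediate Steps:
$P{\left(s \right)} = - 3 s$
$H{\left(l \right)} = l + 2 l^{2}$ ($H{\left(l \right)} = \left(l^{2} + l^{2}\right) + l = 2 l^{2} + l = l + 2 l^{2}$)
$z{\left(x \right)} = 2 x \left(-1 - x\right)$ ($z{\left(x \right)} = \left(-1 - x\right) 2 x = 2 x \left(-1 - x\right)$)
$\left(- z{\left(-4 \right)} + P{\left(-2 \right)}\right) + H{\left(-4 \right)} \left(-3\right) = \left(- \left(-2\right) \left(-4\right) \left(1 - 4\right) - -6\right) + - 4 \left(1 + 2 \left(-4\right)\right) \left(-3\right) = \left(- \left(-2\right) \left(-4\right) \left(-3\right) + 6\right) + - 4 \left(1 - 8\right) \left(-3\right) = \left(\left(-1\right) \left(-24\right) + 6\right) + \left(-4\right) \left(-7\right) \left(-3\right) = \left(24 + 6\right) + 28 \left(-3\right) = 30 - 84 = -54$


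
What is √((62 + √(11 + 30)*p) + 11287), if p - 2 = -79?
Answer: √(11349 - 77*√41) ≈ 104.19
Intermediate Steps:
p = -77 (p = 2 - 79 = -77)
√((62 + √(11 + 30)*p) + 11287) = √((62 + √(11 + 30)*(-77)) + 11287) = √((62 + √41*(-77)) + 11287) = √((62 - 77*√41) + 11287) = √(11349 - 77*√41)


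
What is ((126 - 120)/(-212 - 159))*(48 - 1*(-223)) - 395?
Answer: -148171/371 ≈ -399.38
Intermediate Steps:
((126 - 120)/(-212 - 159))*(48 - 1*(-223)) - 395 = (6/(-371))*(48 + 223) - 395 = (6*(-1/371))*271 - 395 = -6/371*271 - 395 = -1626/371 - 395 = -148171/371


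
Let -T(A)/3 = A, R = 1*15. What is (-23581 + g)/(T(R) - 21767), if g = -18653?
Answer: 21117/10906 ≈ 1.9363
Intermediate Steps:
R = 15
T(A) = -3*A
(-23581 + g)/(T(R) - 21767) = (-23581 - 18653)/(-3*15 - 21767) = -42234/(-45 - 21767) = -42234/(-21812) = -42234*(-1/21812) = 21117/10906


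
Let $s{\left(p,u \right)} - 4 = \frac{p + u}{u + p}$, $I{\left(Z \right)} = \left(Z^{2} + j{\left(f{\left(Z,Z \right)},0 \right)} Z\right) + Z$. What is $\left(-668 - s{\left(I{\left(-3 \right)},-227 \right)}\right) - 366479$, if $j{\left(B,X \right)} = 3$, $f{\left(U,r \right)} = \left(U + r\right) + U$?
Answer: $-367152$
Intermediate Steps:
$f{\left(U,r \right)} = r + 2 U$
$I{\left(Z \right)} = Z^{2} + 4 Z$ ($I{\left(Z \right)} = \left(Z^{2} + 3 Z\right) + Z = Z^{2} + 4 Z$)
$s{\left(p,u \right)} = 5$ ($s{\left(p,u \right)} = 4 + \frac{p + u}{u + p} = 4 + \frac{p + u}{p + u} = 4 + 1 = 5$)
$\left(-668 - s{\left(I{\left(-3 \right)},-227 \right)}\right) - 366479 = \left(-668 - 5\right) - 366479 = -673 - 366479 = -367152$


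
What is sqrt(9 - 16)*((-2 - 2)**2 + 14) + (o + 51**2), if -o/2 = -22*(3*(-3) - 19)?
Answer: 1369 + 30*I*sqrt(7) ≈ 1369.0 + 79.373*I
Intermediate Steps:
o = -1232 (o = -(-44)*(3*(-3) - 19) = -(-44)*(-9 - 19) = -(-44)*(-28) = -2*616 = -1232)
sqrt(9 - 16)*((-2 - 2)**2 + 14) + (o + 51**2) = sqrt(9 - 16)*((-2 - 2)**2 + 14) + (-1232 + 51**2) = sqrt(-7)*((-4)**2 + 14) + (-1232 + 2601) = (I*sqrt(7))*(16 + 14) + 1369 = (I*sqrt(7))*30 + 1369 = 30*I*sqrt(7) + 1369 = 1369 + 30*I*sqrt(7)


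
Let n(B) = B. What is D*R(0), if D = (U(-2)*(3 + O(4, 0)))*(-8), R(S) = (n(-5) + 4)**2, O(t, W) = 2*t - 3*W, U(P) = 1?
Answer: -88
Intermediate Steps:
O(t, W) = -3*W + 2*t
R(S) = 1 (R(S) = (-5 + 4)**2 = (-1)**2 = 1)
D = -88 (D = (1*(3 + (-3*0 + 2*4)))*(-8) = (1*(3 + (0 + 8)))*(-8) = (1*(3 + 8))*(-8) = (1*11)*(-8) = 11*(-8) = -88)
D*R(0) = -88*1 = -88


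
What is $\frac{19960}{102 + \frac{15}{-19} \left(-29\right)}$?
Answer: $\frac{379240}{2373} \approx 159.81$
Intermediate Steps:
$\frac{19960}{102 + \frac{15}{-19} \left(-29\right)} = \frac{19960}{102 + 15 \left(- \frac{1}{19}\right) \left(-29\right)} = \frac{19960}{102 - - \frac{435}{19}} = \frac{19960}{102 + \frac{435}{19}} = \frac{19960}{\frac{2373}{19}} = 19960 \cdot \frac{19}{2373} = \frac{379240}{2373}$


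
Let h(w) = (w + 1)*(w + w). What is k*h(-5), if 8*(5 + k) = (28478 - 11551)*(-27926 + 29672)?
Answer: 147772510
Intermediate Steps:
h(w) = 2*w*(1 + w) (h(w) = (1 + w)*(2*w) = 2*w*(1 + w))
k = 14777251/4 (k = -5 + ((28478 - 11551)*(-27926 + 29672))/8 = -5 + (16927*1746)/8 = -5 + (⅛)*29554542 = -5 + 14777271/4 = 14777251/4 ≈ 3.6943e+6)
k*h(-5) = 14777251*(2*(-5)*(1 - 5))/4 = 14777251*(2*(-5)*(-4))/4 = (14777251/4)*40 = 147772510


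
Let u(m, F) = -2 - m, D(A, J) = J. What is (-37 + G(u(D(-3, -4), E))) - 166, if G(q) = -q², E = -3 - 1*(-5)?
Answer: -207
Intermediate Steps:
E = 2 (E = -3 + 5 = 2)
(-37 + G(u(D(-3, -4), E))) - 166 = (-37 - (-2 - 1*(-4))²) - 166 = (-37 - (-2 + 4)²) - 166 = (-37 - 1*2²) - 166 = (-37 - 1*4) - 166 = (-37 - 4) - 166 = -41 - 166 = -207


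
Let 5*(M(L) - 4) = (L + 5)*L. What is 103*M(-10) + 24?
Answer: 1466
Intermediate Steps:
M(L) = 4 + L*(5 + L)/5 (M(L) = 4 + ((L + 5)*L)/5 = 4 + ((5 + L)*L)/5 = 4 + (L*(5 + L))/5 = 4 + L*(5 + L)/5)
103*M(-10) + 24 = 103*(4 - 10 + (⅕)*(-10)²) + 24 = 103*(4 - 10 + (⅕)*100) + 24 = 103*(4 - 10 + 20) + 24 = 103*14 + 24 = 1442 + 24 = 1466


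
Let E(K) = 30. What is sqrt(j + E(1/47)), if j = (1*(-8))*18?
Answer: I*sqrt(114) ≈ 10.677*I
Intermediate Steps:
j = -144 (j = -8*18 = -144)
sqrt(j + E(1/47)) = sqrt(-144 + 30) = sqrt(-114) = I*sqrt(114)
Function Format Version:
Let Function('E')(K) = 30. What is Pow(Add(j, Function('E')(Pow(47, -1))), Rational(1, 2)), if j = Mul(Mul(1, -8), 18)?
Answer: Mul(I, Pow(114, Rational(1, 2))) ≈ Mul(10.677, I)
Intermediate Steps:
j = -144 (j = Mul(-8, 18) = -144)
Pow(Add(j, Function('E')(Pow(47, -1))), Rational(1, 2)) = Pow(Add(-144, 30), Rational(1, 2)) = Pow(-114, Rational(1, 2)) = Mul(I, Pow(114, Rational(1, 2)))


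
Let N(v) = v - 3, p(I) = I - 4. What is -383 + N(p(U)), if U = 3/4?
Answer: -1557/4 ≈ -389.25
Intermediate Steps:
U = ¾ (U = 3*(¼) = ¾ ≈ 0.75000)
p(I) = -4 + I
N(v) = -3 + v
-383 + N(p(U)) = -383 + (-3 + (-4 + ¾)) = -383 + (-3 - 13/4) = -383 - 25/4 = -1557/4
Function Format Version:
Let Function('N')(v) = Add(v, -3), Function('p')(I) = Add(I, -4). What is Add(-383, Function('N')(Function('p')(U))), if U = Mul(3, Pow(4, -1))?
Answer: Rational(-1557, 4) ≈ -389.25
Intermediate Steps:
U = Rational(3, 4) (U = Mul(3, Rational(1, 4)) = Rational(3, 4) ≈ 0.75000)
Function('p')(I) = Add(-4, I)
Function('N')(v) = Add(-3, v)
Add(-383, Function('N')(Function('p')(U))) = Add(-383, Add(-3, Add(-4, Rational(3, 4)))) = Add(-383, Add(-3, Rational(-13, 4))) = Add(-383, Rational(-25, 4)) = Rational(-1557, 4)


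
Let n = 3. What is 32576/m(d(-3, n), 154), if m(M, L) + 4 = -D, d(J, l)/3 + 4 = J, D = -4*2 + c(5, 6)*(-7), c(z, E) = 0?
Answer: 8144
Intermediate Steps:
D = -8 (D = -4*2 + 0*(-7) = -8 + 0 = -8)
d(J, l) = -12 + 3*J
m(M, L) = 4 (m(M, L) = -4 - 1*(-8) = -4 + 8 = 4)
32576/m(d(-3, n), 154) = 32576/4 = 32576*(¼) = 8144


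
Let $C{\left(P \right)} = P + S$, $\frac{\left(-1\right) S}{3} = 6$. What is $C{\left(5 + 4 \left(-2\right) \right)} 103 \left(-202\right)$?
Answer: $436926$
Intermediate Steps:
$S = -18$ ($S = \left(-3\right) 6 = -18$)
$C{\left(P \right)} = -18 + P$ ($C{\left(P \right)} = P - 18 = -18 + P$)
$C{\left(5 + 4 \left(-2\right) \right)} 103 \left(-202\right) = \left(-18 + \left(5 + 4 \left(-2\right)\right)\right) 103 \left(-202\right) = \left(-18 + \left(5 - 8\right)\right) 103 \left(-202\right) = \left(-18 - 3\right) 103 \left(-202\right) = \left(-21\right) 103 \left(-202\right) = \left(-2163\right) \left(-202\right) = 436926$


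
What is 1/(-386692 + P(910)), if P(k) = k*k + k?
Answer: 1/442318 ≈ 2.2608e-6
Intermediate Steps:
P(k) = k + k**2 (P(k) = k**2 + k = k + k**2)
1/(-386692 + P(910)) = 1/(-386692 + 910*(1 + 910)) = 1/(-386692 + 910*911) = 1/(-386692 + 829010) = 1/442318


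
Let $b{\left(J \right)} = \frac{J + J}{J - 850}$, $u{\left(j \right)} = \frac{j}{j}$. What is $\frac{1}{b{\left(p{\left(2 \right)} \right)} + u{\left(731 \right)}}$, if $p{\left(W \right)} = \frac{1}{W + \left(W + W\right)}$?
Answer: $\frac{5099}{5097} \approx 1.0004$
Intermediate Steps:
$p{\left(W \right)} = \frac{1}{3 W}$ ($p{\left(W \right)} = \frac{1}{W + 2 W} = \frac{1}{3 W}$)
$u{\left(j \right)} = 1$
$b{\left(J \right)} = \frac{2 J}{-850 + J}$
$\frac{1}{b{\left(p{\left(2 \right)} \right)} + u{\left(731 \right)}} = \frac{1}{\frac{2 \frac{1}{3 \cdot 2}}{-850 + \frac{1}{3 \cdot 2}} + 1} = \frac{1}{\frac{2 \cdot \frac{1}{3} \cdot \frac{1}{2}}{-850 + \frac{1}{3} \cdot \frac{1}{2}} + 1} = \frac{1}{2 \cdot \frac{1}{6} \frac{1}{-850 + \frac{1}{6}} + 1} = \frac{1}{2 \cdot \frac{1}{6} \frac{1}{- \frac{5099}{6}} + 1} = \frac{1}{2 \cdot \frac{1}{6} \left(- \frac{6}{5099}\right) + 1} = \frac{1}{- \frac{2}{5099} + 1} = \frac{1}{\frac{5097}{5099}} = \frac{5099}{5097}$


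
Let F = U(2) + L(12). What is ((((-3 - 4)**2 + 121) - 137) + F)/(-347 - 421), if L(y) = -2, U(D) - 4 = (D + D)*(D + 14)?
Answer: -33/256 ≈ -0.12891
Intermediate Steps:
U(D) = 4 + 2*D*(14 + D) (U(D) = 4 + (D + D)*(D + 14) = 4 + (2*D)*(14 + D) = 4 + 2*D*(14 + D))
F = 66 (F = (4 + 2*2**2 + 28*2) - 2 = (4 + 2*4 + 56) - 2 = (4 + 8 + 56) - 2 = 68 - 2 = 66)
((((-3 - 4)**2 + 121) - 137) + F)/(-347 - 421) = ((((-3 - 4)**2 + 121) - 137) + 66)/(-347 - 421) = ((((-7)**2 + 121) - 137) + 66)/(-768) = (((49 + 121) - 137) + 66)*(-1/768) = ((170 - 137) + 66)*(-1/768) = (33 + 66)*(-1/768) = 99*(-1/768) = -33/256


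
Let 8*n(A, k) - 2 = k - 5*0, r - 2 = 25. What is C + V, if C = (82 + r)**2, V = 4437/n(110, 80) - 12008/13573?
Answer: 6852094609/556493 ≈ 12313.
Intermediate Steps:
r = 27 (r = 2 + 25 = 27)
n(A, k) = 1/4 + k/8 (n(A, k) = 1/4 + (k - 5*0)/8 = 1/4 + (k + 0)/8 = 1/4 + k/8)
V = 240401276/556493 (V = 4437/(1/4 + (1/8)*80) - 12008/13573 = 4437/(1/4 + 10) - 12008*1/13573 = 4437/(41/4) - 12008/13573 = 4437*(4/41) - 12008/13573 = 17748/41 - 12008/13573 = 240401276/556493 ≈ 431.99)
C = 11881 (C = (82 + 27)**2 = 109**2 = 11881)
C + V = 11881 + 240401276/556493 = 6852094609/556493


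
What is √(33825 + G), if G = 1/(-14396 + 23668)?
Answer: 17*√2515514462/4636 ≈ 183.92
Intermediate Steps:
G = 1/9272 ≈ 0.00010785
√(33825 + G) = √(33825 + 1/9272) = √(313625401/9272) = 17*√2515514462/4636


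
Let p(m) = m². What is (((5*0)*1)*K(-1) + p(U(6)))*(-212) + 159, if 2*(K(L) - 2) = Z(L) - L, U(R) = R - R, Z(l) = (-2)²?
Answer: 159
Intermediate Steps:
Z(l) = 4
U(R) = 0
K(L) = 4 - L/2 (K(L) = 2 + (4 - L)/2 = 2 + (2 - L/2) = 4 - L/2)
(((5*0)*1)*K(-1) + p(U(6)))*(-212) + 159 = (((5*0)*1)*(4 - ½*(-1)) + 0²)*(-212) + 159 = ((0*1)*(4 + ½) + 0)*(-212) + 159 = (0*(9/2) + 0)*(-212) + 159 = (0 + 0)*(-212) + 159 = 0*(-212) + 159 = 0 + 159 = 159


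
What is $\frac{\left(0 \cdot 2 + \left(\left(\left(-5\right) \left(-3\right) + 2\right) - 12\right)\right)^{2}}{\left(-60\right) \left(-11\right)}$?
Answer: $\frac{5}{132} \approx 0.037879$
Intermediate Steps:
$\frac{\left(0 \cdot 2 + \left(\left(\left(-5\right) \left(-3\right) + 2\right) - 12\right)\right)^{2}}{\left(-60\right) \left(-11\right)} = \frac{\left(0 + \left(\left(15 + 2\right) - 12\right)\right)^{2}}{660} = \left(0 + \left(17 - 12\right)\right)^{2} \cdot \frac{1}{660} = \left(0 + 5\right)^{2} \cdot \frac{1}{660} = 5^{2} \cdot \frac{1}{660} = 25 \cdot \frac{1}{660} = \frac{5}{132}$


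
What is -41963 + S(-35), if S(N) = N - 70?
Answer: -42068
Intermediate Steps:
S(N) = -70 + N
-41963 + S(-35) = -41963 + (-70 - 35) = -41963 - 105 = -42068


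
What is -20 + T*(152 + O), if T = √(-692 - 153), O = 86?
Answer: -20 + 3094*I*√5 ≈ -20.0 + 6918.4*I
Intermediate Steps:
T = 13*I*√5 (T = √(-845) = 13*I*√5 ≈ 29.069*I)
-20 + T*(152 + O) = -20 + (13*I*√5)*(152 + 86) = -20 + (13*I*√5)*238 = -20 + 3094*I*√5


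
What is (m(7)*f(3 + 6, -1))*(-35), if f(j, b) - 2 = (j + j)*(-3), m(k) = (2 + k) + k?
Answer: 29120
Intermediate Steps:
m(k) = 2 + 2*k
f(j, b) = 2 - 6*j (f(j, b) = 2 + (j + j)*(-3) = 2 + (2*j)*(-3) = 2 - 6*j)
(m(7)*f(3 + 6, -1))*(-35) = ((2 + 2*7)*(2 - 6*(3 + 6)))*(-35) = ((2 + 14)*(2 - 6*9))*(-35) = (16*(2 - 54))*(-35) = (16*(-52))*(-35) = -832*(-35) = 29120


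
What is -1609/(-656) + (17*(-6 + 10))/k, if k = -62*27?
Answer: 1324429/549072 ≈ 2.4121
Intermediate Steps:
k = -1674
-1609/(-656) + (17*(-6 + 10))/k = -1609/(-656) + (17*(-6 + 10))/(-1674) = -1609*(-1/656) + (17*4)*(-1/1674) = 1609/656 + 68*(-1/1674) = 1609/656 - 34/837 = 1324429/549072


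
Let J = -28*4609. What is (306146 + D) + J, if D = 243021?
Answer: 420115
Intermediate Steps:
J = -129052
(306146 + D) + J = (306146 + 243021) - 129052 = 549167 - 129052 = 420115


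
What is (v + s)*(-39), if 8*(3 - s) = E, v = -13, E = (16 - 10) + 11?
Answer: 3783/8 ≈ 472.88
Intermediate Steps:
E = 17 (E = 6 + 11 = 17)
s = 7/8 (s = 3 - 1/8*17 = 3 - 17/8 = 7/8 ≈ 0.87500)
(v + s)*(-39) = (-13 + 7/8)*(-39) = -97/8*(-39) = 3783/8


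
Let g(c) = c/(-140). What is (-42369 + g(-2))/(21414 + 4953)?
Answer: -2965829/1845690 ≈ -1.6069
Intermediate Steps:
g(c) = -c/140 (g(c) = c*(-1/140) = -c/140)
(-42369 + g(-2))/(21414 + 4953) = (-42369 - 1/140*(-2))/(21414 + 4953) = (-42369 + 1/70)/26367 = -2965829/70*1/26367 = -2965829/1845690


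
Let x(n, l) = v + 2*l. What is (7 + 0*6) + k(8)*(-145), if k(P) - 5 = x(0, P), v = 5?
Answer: -3763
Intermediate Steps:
x(n, l) = 5 + 2*l
k(P) = 10 + 2*P (k(P) = 5 + (5 + 2*P) = 10 + 2*P)
(7 + 0*6) + k(8)*(-145) = (7 + 0*6) + (10 + 2*8)*(-145) = (7 + 0) + (10 + 16)*(-145) = 7 + 26*(-145) = 7 - 3770 = -3763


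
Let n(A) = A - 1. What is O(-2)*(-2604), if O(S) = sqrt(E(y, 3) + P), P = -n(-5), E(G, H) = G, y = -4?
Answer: -2604*sqrt(2) ≈ -3682.6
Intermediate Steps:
n(A) = -1 + A
P = 6 (P = -(-1 - 5) = -1*(-6) = 6)
O(S) = sqrt(2) (O(S) = sqrt(-4 + 6) = sqrt(2))
O(-2)*(-2604) = sqrt(2)*(-2604) = -2604*sqrt(2)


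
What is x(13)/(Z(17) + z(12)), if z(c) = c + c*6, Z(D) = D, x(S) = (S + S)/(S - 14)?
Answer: -26/101 ≈ -0.25743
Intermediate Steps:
x(S) = 2*S/(-14 + S) (x(S) = (2*S)/(-14 + S) = 2*S/(-14 + S))
z(c) = 7*c (z(c) = c + 6*c = 7*c)
x(13)/(Z(17) + z(12)) = (2*13/(-14 + 13))/(17 + 7*12) = (2*13/(-1))/(17 + 84) = (2*13*(-1))/101 = -26*1/101 = -26/101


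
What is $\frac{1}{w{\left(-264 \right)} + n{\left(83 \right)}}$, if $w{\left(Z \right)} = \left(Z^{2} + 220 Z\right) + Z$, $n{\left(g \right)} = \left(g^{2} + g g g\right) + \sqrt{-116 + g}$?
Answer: $\frac{196676}{116044346939} - \frac{i \sqrt{33}}{348133040817} \approx 1.6948 \cdot 10^{-6} - 1.6501 \cdot 10^{-11} i$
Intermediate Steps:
$n{\left(g \right)} = g^{2} + g^{3} + \sqrt{-116 + g}$ ($n{\left(g \right)} = \left(g^{2} + g^{2} g\right) + \sqrt{-116 + g} = \left(g^{2} + g^{3}\right) + \sqrt{-116 + g} = g^{2} + g^{3} + \sqrt{-116 + g}$)
$w{\left(Z \right)} = Z^{2} + 221 Z$
$\frac{1}{w{\left(-264 \right)} + n{\left(83 \right)}} = \frac{1}{- 264 \left(221 - 264\right) + \left(83^{2} + 83^{3} + \sqrt{-116 + 83}\right)} = \frac{1}{\left(-264\right) \left(-43\right) + \left(6889 + 571787 + \sqrt{-33}\right)} = \frac{1}{11352 + \left(6889 + 571787 + i \sqrt{33}\right)} = \frac{1}{11352 + \left(578676 + i \sqrt{33}\right)} = \frac{1}{590028 + i \sqrt{33}}$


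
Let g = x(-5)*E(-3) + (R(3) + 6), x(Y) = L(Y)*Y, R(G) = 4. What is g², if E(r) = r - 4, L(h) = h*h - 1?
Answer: 722500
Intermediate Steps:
L(h) = -1 + h² (L(h) = h² - 1 = -1 + h²)
E(r) = -4 + r
x(Y) = Y*(-1 + Y²) (x(Y) = (-1 + Y²)*Y = Y*(-1 + Y²))
g = 850 (g = ((-5)³ - 1*(-5))*(-4 - 3) + (4 + 6) = (-125 + 5)*(-7) + 10 = -120*(-7) + 10 = 840 + 10 = 850)
g² = 850² = 722500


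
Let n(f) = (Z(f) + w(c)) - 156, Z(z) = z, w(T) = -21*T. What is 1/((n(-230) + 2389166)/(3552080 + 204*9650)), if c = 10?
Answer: 552068/238857 ≈ 2.3113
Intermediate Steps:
n(f) = -366 + f (n(f) = (f - 21*10) - 156 = (f - 210) - 156 = (-210 + f) - 156 = -366 + f)
1/((n(-230) + 2389166)/(3552080 + 204*9650)) = 1/(((-366 - 230) + 2389166)/(3552080 + 204*9650)) = 1/((-596 + 2389166)/(3552080 + 1968600)) = 1/(2388570/5520680) = 1/(2388570*(1/5520680)) = 1/(238857/552068) = 552068/238857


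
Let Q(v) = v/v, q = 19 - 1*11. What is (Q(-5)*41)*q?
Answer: 328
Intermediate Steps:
q = 8 (q = 19 - 11 = 8)
Q(v) = 1
(Q(-5)*41)*q = (1*41)*8 = 41*8 = 328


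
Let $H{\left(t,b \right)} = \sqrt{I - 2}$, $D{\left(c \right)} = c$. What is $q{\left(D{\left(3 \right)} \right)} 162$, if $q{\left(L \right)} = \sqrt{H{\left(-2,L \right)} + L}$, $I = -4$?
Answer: $162 \sqrt{3 + i \sqrt{6}} \approx 300.31 + 107.03 i$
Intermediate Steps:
$H{\left(t,b \right)} = i \sqrt{6}$ ($H{\left(t,b \right)} = \sqrt{-4 - 2} = \sqrt{-6} = i \sqrt{6}$)
$q{\left(L \right)} = \sqrt{L + i \sqrt{6}}$ ($q{\left(L \right)} = \sqrt{i \sqrt{6} + L} = \sqrt{L + i \sqrt{6}}$)
$q{\left(D{\left(3 \right)} \right)} 162 = \sqrt{3 + i \sqrt{6}} \cdot 162 = 162 \sqrt{3 + i \sqrt{6}}$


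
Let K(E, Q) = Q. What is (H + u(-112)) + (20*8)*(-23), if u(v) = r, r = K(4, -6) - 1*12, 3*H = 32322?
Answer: 7076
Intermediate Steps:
H = 10774 (H = (⅓)*32322 = 10774)
r = -18 (r = -6 - 1*12 = -6 - 12 = -18)
u(v) = -18
(H + u(-112)) + (20*8)*(-23) = (10774 - 18) + (20*8)*(-23) = 10756 + 160*(-23) = 10756 - 3680 = 7076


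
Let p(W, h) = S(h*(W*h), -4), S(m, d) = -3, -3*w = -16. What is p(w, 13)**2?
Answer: 9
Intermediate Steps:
w = 16/3 (w = -1/3*(-16) = 16/3 ≈ 5.3333)
p(W, h) = -3
p(w, 13)**2 = (-3)**2 = 9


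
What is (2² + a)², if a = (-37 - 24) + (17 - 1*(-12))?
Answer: 784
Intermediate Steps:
a = -32 (a = -61 + (17 + 12) = -61 + 29 = -32)
(2² + a)² = (2² - 32)² = (4 - 32)² = (-28)² = 784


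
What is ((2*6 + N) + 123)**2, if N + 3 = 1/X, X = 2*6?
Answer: 2512225/144 ≈ 17446.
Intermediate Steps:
X = 12
N = -35/12 (N = -3 + 1/12 = -35/12 ≈ -2.9167)
((2*6 + N) + 123)**2 = ((2*6 - 35/12) + 123)**2 = ((12 - 35/12) + 123)**2 = (109/12 + 123)**2 = (1585/12)**2 = 2512225/144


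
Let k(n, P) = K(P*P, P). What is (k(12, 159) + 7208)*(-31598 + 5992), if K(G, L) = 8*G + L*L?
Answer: -6010675622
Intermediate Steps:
K(G, L) = L**2 + 8*G (K(G, L) = 8*G + L**2 = L**2 + 8*G)
k(n, P) = 9*P**2 (k(n, P) = P**2 + 8*(P*P) = P**2 + 8*P**2 = 9*P**2)
(k(12, 159) + 7208)*(-31598 + 5992) = (9*159**2 + 7208)*(-31598 + 5992) = (9*25281 + 7208)*(-25606) = (227529 + 7208)*(-25606) = 234737*(-25606) = -6010675622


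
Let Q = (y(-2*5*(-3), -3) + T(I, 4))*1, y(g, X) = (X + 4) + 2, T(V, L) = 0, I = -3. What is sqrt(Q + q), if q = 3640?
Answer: sqrt(3643) ≈ 60.357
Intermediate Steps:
y(g, X) = 6 + X (y(g, X) = (4 + X) + 2 = 6 + X)
Q = 3 (Q = ((6 - 3) + 0)*1 = (3 + 0)*1 = 3*1 = 3)
sqrt(Q + q) = sqrt(3 + 3640) = sqrt(3643)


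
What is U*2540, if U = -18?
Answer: -45720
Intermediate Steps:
U*2540 = -18*2540 = -45720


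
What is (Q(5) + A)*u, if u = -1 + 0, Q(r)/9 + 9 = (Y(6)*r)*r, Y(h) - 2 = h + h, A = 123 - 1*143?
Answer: -3049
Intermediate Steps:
A = -20 (A = 123 - 143 = -20)
Y(h) = 2 + 2*h (Y(h) = 2 + (h + h) = 2 + 2*h)
Q(r) = -81 + 126*r**2 (Q(r) = -81 + 9*(((2 + 2*6)*r)*r) = -81 + 9*(((2 + 12)*r)*r) = -81 + 9*((14*r)*r) = -81 + 9*(14*r**2) = -81 + 126*r**2)
u = -1
(Q(5) + A)*u = ((-81 + 126*5**2) - 20)*(-1) = ((-81 + 126*25) - 20)*(-1) = ((-81 + 3150) - 20)*(-1) = (3069 - 20)*(-1) = 3049*(-1) = -3049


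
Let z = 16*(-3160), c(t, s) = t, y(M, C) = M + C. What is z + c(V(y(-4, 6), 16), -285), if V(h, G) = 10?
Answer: -50550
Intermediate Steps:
y(M, C) = C + M
z = -50560
z + c(V(y(-4, 6), 16), -285) = -50560 + 10 = -50550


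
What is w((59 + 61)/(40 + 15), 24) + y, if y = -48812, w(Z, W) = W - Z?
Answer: -536692/11 ≈ -48790.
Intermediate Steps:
w((59 + 61)/(40 + 15), 24) + y = (24 - (59 + 61)/(40 + 15)) - 48812 = (24 - 120/55) - 48812 = (24 - 1*24/11) - 48812 = (24 - 24/11) - 48812 = 240/11 - 48812 = -536692/11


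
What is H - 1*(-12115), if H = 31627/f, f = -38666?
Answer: 468406963/38666 ≈ 12114.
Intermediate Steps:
H = -31627/38666 (H = 31627/(-38666) = 31627*(-1/38666) = -31627/38666 ≈ -0.81795)
H - 1*(-12115) = -31627/38666 - 1*(-12115) = -31627/38666 + 12115 = 468406963/38666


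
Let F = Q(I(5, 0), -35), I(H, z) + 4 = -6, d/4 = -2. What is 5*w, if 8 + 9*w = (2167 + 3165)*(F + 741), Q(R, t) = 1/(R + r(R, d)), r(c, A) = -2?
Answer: 59258395/27 ≈ 2.1948e+6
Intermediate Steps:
d = -8 (d = 4*(-2) = -8)
I(H, z) = -10 (I(H, z) = -4 - 6 = -10)
Q(R, t) = 1/(-2 + R) (Q(R, t) = 1/(R - 2) = 1/(-2 + R))
F = -1/12 (F = 1/(-2 - 10) = 1/(-12) = -1/12 ≈ -0.083333)
w = 11851679/27 (w = -8/9 + ((2167 + 3165)*(-1/12 + 741))/9 = -8/9 + (5332*(8891/12))/9 = -8/9 + (1/9)*(11851703/3) = -8/9 + 11851703/27 = 11851679/27 ≈ 4.3895e+5)
5*w = 5*(11851679/27) = 59258395/27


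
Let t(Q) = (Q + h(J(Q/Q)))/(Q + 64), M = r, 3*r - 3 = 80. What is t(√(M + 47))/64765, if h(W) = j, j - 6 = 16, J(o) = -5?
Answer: 25/4883281 + 21*√42/97665620 ≈ 6.5130e-6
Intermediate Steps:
r = 83/3 (r = 1 + (⅓)*80 = 1 + 80/3 = 83/3 ≈ 27.667)
j = 22 (j = 6 + 16 = 22)
M = 83/3 ≈ 27.667
h(W) = 22
t(Q) = (22 + Q)/(64 + Q) (t(Q) = (Q + 22)/(Q + 64) = (22 + Q)/(64 + Q))
t(√(M + 47))/64765 = ((22 + √(83/3 + 47))/(64 + √(83/3 + 47)))/64765 = ((22 + √(224/3))/(64 + √(224/3)))*(1/64765) = ((22 + 4*√42/3)/(64 + 4*√42/3))*(1/64765) = (22 + 4*√42/3)/(64765*(64 + 4*√42/3))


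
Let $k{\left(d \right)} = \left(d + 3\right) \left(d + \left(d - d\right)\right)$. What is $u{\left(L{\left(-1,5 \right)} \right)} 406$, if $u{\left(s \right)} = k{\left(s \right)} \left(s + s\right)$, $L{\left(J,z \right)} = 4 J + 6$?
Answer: $16240$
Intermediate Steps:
$L{\left(J,z \right)} = 6 + 4 J$
$k{\left(d \right)} = d \left(3 + d\right)$ ($k{\left(d \right)} = \left(3 + d\right) \left(d + 0\right) = \left(3 + d\right) d = d \left(3 + d\right)$)
$u{\left(s \right)} = 2 s^{2} \left(3 + s\right)$ ($u{\left(s \right)} = s \left(3 + s\right) \left(s + s\right) = s \left(3 + s\right) 2 s = 2 s^{2} \left(3 + s\right)$)
$u{\left(L{\left(-1,5 \right)} \right)} 406 = 2 \left(6 + 4 \left(-1\right)\right)^{2} \left(3 + \left(6 + 4 \left(-1\right)\right)\right) 406 = 2 \left(6 - 4\right)^{2} \left(3 + \left(6 - 4\right)\right) 406 = 2 \cdot 2^{2} \left(3 + 2\right) 406 = 2 \cdot 4 \cdot 5 \cdot 406 = 40 \cdot 406 = 16240$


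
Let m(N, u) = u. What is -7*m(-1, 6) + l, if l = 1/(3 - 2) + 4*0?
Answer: -41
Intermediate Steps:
l = 1 (l = 1/1 + 0 = 1 + 0 = 1)
-7*m(-1, 6) + l = -7*6 + 1 = -42 + 1 = -41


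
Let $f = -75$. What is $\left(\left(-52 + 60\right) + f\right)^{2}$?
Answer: $4489$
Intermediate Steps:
$\left(\left(-52 + 60\right) + f\right)^{2} = \left(\left(-52 + 60\right) - 75\right)^{2} = \left(8 - 75\right)^{2} = \left(-67\right)^{2} = 4489$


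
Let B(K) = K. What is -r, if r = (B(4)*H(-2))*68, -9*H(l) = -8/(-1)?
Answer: 2176/9 ≈ 241.78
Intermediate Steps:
H(l) = -8/9 (H(l) = -(-8)/(9*(-1)) = -(-8)*(-1)/9 = -⅑*8 = -8/9)
r = -2176/9 (r = (4*(-8/9))*68 = -32/9*68 = -2176/9 ≈ -241.78)
-r = -1*(-2176/9) = 2176/9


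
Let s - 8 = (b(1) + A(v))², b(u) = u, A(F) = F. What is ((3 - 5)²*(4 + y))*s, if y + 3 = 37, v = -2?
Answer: 1368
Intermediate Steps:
y = 34 (y = -3 + 37 = 34)
s = 9 (s = 8 + (1 - 2)² = 8 + (-1)² = 8 + 1 = 9)
((3 - 5)²*(4 + y))*s = ((3 - 5)²*(4 + 34))*9 = ((-2)²*38)*9 = (4*38)*9 = 152*9 = 1368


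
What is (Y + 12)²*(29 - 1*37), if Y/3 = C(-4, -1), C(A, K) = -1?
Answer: -648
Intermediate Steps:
Y = -3 (Y = 3*(-1) = -3)
(Y + 12)²*(29 - 1*37) = (-3 + 12)²*(29 - 1*37) = 9²*(29 - 37) = 81*(-8) = -648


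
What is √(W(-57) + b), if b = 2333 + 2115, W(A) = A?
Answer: √4391 ≈ 66.265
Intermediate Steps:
b = 4448
√(W(-57) + b) = √(-57 + 4448) = √4391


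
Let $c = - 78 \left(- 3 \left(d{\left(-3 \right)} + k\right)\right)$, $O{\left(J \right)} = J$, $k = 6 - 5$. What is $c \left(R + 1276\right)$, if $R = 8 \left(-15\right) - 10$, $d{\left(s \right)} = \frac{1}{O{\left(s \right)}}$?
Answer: $178776$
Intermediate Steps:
$k = 1$
$d{\left(s \right)} = \frac{1}{s}$
$c = 156$ ($c = - 78 \left(- 3 \left(\frac{1}{-3} + 1\right)\right) = - 78 \left(- 3 \left(- \frac{1}{3} + 1\right)\right) = - 78 \left(\left(-3\right) \frac{2}{3}\right) = \left(-78\right) \left(-2\right) = 156$)
$R = -130$ ($R = -120 - 10 = -130$)
$c \left(R + 1276\right) = 156 \left(-130 + 1276\right) = 156 \cdot 1146 = 178776$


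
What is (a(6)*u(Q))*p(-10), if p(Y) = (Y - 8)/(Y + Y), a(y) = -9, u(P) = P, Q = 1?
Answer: -81/10 ≈ -8.1000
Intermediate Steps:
p(Y) = (-8 + Y)/(2*Y) (p(Y) = (-8 + Y)/((2*Y)) = (-8 + Y)*(1/(2*Y)) = (-8 + Y)/(2*Y))
(a(6)*u(Q))*p(-10) = (-9*1)*((½)*(-8 - 10)/(-10)) = -9*(-1)*(-18)/(2*10) = -9*9/10 = -81/10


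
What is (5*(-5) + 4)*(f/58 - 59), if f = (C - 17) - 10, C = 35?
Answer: 35847/29 ≈ 1236.1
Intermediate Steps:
f = 8 (f = (35 - 17) - 10 = 18 - 10 = 8)
(5*(-5) + 4)*(f/58 - 59) = (5*(-5) + 4)*(8/58 - 59) = (-25 + 4)*(8*(1/58) - 59) = -21*(4/29 - 59) = -21*(-1707/29) = 35847/29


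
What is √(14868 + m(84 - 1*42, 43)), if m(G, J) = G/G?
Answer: √14869 ≈ 121.94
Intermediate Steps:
m(G, J) = 1
√(14868 + m(84 - 1*42, 43)) = √(14868 + 1) = √14869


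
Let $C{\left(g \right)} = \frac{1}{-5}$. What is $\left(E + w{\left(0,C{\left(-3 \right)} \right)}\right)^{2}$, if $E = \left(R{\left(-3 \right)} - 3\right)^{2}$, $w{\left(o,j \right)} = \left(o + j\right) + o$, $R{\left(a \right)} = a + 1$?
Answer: $\frac{15376}{25} \approx 615.04$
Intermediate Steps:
$R{\left(a \right)} = 1 + a$
$C{\left(g \right)} = - \frac{1}{5}$
$w{\left(o,j \right)} = j + 2 o$ ($w{\left(o,j \right)} = \left(j + o\right) + o = j + 2 o$)
$E = 25$ ($E = \left(\left(1 - 3\right) - 3\right)^{2} = \left(-2 - 3\right)^{2} = \left(-5\right)^{2} = 25$)
$\left(E + w{\left(0,C{\left(-3 \right)} \right)}\right)^{2} = \left(25 + \left(- \frac{1}{5} + 2 \cdot 0\right)\right)^{2} = \left(25 + \left(- \frac{1}{5} + 0\right)\right)^{2} = \left(25 - \frac{1}{5}\right)^{2} = \left(\frac{124}{5}\right)^{2} = \frac{15376}{25}$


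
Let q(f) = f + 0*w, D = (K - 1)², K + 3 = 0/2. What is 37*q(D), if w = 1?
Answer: 592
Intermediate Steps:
K = -3 (K = -3 + 0/2 = -3 + 0*(½) = -3 + 0 = -3)
D = 16 (D = (-3 - 1)² = (-4)² = 16)
q(f) = f (q(f) = f + 0*1 = f + 0 = f)
37*q(D) = 37*16 = 592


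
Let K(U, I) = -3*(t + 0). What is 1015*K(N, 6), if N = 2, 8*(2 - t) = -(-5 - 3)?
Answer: -3045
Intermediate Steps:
t = 1 (t = 2 - (-1)*(-5 - 3)/8 = 2 - (-1)*(-8)/8 = 2 - 1/8*8 = 2 - 1 = 1)
K(U, I) = -3 (K(U, I) = -3*(1 + 0) = -3*1 = -3)
1015*K(N, 6) = 1015*(-3) = -3045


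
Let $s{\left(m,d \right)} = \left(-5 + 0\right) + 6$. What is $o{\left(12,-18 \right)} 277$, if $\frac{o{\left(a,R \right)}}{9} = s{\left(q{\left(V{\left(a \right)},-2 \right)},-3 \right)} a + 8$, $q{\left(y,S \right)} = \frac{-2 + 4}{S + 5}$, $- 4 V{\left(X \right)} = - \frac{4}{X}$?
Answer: $49860$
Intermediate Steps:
$V{\left(X \right)} = \frac{1}{X}$ ($V{\left(X \right)} = - \frac{\left(-4\right) \frac{1}{X}}{4} = \frac{1}{X}$)
$q{\left(y,S \right)} = \frac{2}{5 + S}$
$s{\left(m,d \right)} = 1$ ($s{\left(m,d \right)} = -5 + 6 = 1$)
$o{\left(a,R \right)} = 72 + 9 a$ ($o{\left(a,R \right)} = 9 \left(1 a + 8\right) = 9 \left(a + 8\right) = 9 \left(8 + a\right) = 72 + 9 a$)
$o{\left(12,-18 \right)} 277 = \left(72 + 9 \cdot 12\right) 277 = \left(72 + 108\right) 277 = 180 \cdot 277 = 49860$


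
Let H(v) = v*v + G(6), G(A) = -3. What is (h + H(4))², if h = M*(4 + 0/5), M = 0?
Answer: 169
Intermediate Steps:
h = 0 (h = 0*(4 + 0/5) = 0*(4 + 0*(⅕)) = 0*(4 + 0) = 0*4 = 0)
H(v) = -3 + v² (H(v) = v*v - 3 = v² - 3 = -3 + v²)
(h + H(4))² = (0 + (-3 + 4²))² = (0 + (-3 + 16))² = (0 + 13)² = 13² = 169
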